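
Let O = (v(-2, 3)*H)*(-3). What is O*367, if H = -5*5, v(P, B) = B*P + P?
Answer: -220200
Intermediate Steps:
v(P, B) = P + B*P
H = -25
O = -600 (O = (-2*(1 + 3)*(-25))*(-3) = (-2*4*(-25))*(-3) = -8*(-25)*(-3) = 200*(-3) = -600)
O*367 = -600*367 = -220200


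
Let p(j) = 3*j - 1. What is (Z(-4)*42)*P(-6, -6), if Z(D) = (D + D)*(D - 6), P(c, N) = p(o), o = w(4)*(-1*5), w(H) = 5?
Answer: -255360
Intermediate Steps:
o = -25 (o = 5*(-1*5) = 5*(-5) = -25)
p(j) = -1 + 3*j
P(c, N) = -76 (P(c, N) = -1 + 3*(-25) = -1 - 75 = -76)
Z(D) = 2*D*(-6 + D) (Z(D) = (2*D)*(-6 + D) = 2*D*(-6 + D))
(Z(-4)*42)*P(-6, -6) = ((2*(-4)*(-6 - 4))*42)*(-76) = ((2*(-4)*(-10))*42)*(-76) = (80*42)*(-76) = 3360*(-76) = -255360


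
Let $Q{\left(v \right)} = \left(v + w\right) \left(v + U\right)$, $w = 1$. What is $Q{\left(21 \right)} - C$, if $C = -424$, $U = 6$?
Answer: $1018$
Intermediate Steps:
$Q{\left(v \right)} = \left(1 + v\right) \left(6 + v\right)$ ($Q{\left(v \right)} = \left(v + 1\right) \left(v + 6\right) = \left(1 + v\right) \left(6 + v\right)$)
$Q{\left(21 \right)} - C = \left(6 + 21^{2} + 7 \cdot 21\right) - -424 = \left(6 + 441 + 147\right) + 424 = 594 + 424 = 1018$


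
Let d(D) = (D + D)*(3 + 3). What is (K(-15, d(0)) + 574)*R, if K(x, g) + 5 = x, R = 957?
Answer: 530178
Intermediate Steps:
d(D) = 12*D (d(D) = (2*D)*6 = 12*D)
K(x, g) = -5 + x
(K(-15, d(0)) + 574)*R = ((-5 - 15) + 574)*957 = (-20 + 574)*957 = 554*957 = 530178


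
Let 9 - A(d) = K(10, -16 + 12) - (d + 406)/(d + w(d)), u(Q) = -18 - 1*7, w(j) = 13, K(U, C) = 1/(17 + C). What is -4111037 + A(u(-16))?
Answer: -213775111/52 ≈ -4.1111e+6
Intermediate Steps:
u(Q) = -25 (u(Q) = -18 - 7 = -25)
A(d) = 116/13 + (406 + d)/(13 + d) (A(d) = 9 - (1/(17 + (-16 + 12)) - (d + 406)/(d + 13)) = 9 - (1/(17 - 4) - (406 + d)/(13 + d)) = 9 - (1/13 - (406 + d)/(13 + d)) = 9 + (-1/13 + (406 + d)/(13 + d)) = 116/13 + (406 + d)/(13 + d))
-4111037 + A(u(-16)) = -4111037 + 3*(2262 + 43*(-25))/(13*(13 - 25)) = -4111037 + (3/13)*(2262 - 1075)/(-12) = -4111037 + (3/13)*(-1/12)*1187 = -4111037 - 1187/52 = -213775111/52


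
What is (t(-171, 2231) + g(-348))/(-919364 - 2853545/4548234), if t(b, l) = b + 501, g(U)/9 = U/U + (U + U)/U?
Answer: -1623719538/4181485456721 ≈ -0.00038831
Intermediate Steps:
g(U) = 27 (g(U) = 9*(U/U + (U + U)/U) = 9*(1 + (2*U)/U) = 9*(1 + 2) = 9*3 = 27)
t(b, l) = 501 + b
(t(-171, 2231) + g(-348))/(-919364 - 2853545/4548234) = ((501 - 171) + 27)/(-919364 - 2853545/4548234) = (330 + 27)/(-919364 - 2853545*1/4548234) = 357/(-919364 - 2853545/4548234) = 357/(-4181485456721/4548234) = 357*(-4548234/4181485456721) = -1623719538/4181485456721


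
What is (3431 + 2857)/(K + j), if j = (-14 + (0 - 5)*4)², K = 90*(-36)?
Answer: -1572/521 ≈ -3.0173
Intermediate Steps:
K = -3240
j = 1156 (j = (-14 - 5*4)² = (-14 - 20)² = (-34)² = 1156)
(3431 + 2857)/(K + j) = (3431 + 2857)/(-3240 + 1156) = 6288/(-2084) = 6288*(-1/2084) = -1572/521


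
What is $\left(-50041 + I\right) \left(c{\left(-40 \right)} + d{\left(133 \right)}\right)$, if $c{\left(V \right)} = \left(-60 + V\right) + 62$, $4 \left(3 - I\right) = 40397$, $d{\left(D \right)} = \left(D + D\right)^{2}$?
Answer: $- \frac{8505572091}{2} \approx -4.2528 \cdot 10^{9}$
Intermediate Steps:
$d{\left(D \right)} = 4 D^{2}$ ($d{\left(D \right)} = \left(2 D\right)^{2} = 4 D^{2}$)
$I = - \frac{40385}{4}$ ($I = 3 - \frac{40397}{4} = - \frac{40385}{4} \approx -10096.0$)
$c{\left(V \right)} = 2 + V$
$\left(-50041 + I\right) \left(c{\left(-40 \right)} + d{\left(133 \right)}\right) = \left(-50041 - \frac{40385}{4}\right) \left(\left(2 - 40\right) + 4 \cdot 133^{2}\right) = - \frac{240549 \left(-38 + 4 \cdot 17689\right)}{4} = - \frac{240549 \left(-38 + 70756\right)}{4} = \left(- \frac{240549}{4}\right) 70718 = - \frac{8505572091}{2}$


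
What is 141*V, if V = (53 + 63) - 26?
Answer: 12690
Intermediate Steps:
V = 90 (V = 116 - 26 = 90)
141*V = 141*90 = 12690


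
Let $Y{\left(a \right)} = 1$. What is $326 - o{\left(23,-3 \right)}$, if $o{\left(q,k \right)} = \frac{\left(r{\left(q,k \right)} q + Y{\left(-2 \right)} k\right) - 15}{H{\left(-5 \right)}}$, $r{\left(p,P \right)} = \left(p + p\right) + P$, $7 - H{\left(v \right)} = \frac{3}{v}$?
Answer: $\frac{7533}{38} \approx 198.24$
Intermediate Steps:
$H{\left(v \right)} = 7 - \frac{3}{v}$
$r{\left(p,P \right)} = P + 2 p$ ($r{\left(p,P \right)} = 2 p + P = P + 2 p$)
$o{\left(q,k \right)} = - \frac{75}{38} + \frac{5 k}{38} + \frac{5 q \left(k + 2 q\right)}{38}$ ($o{\left(q,k \right)} = \frac{\left(\left(k + 2 q\right) q + 1 k\right) - 15}{7 - \frac{3}{-5}} = \frac{\left(q \left(k + 2 q\right) + k\right) - 15}{7 - - \frac{3}{5}} = \frac{\left(k + q \left(k + 2 q\right)\right) - 15}{7 + \frac{3}{5}} = \frac{-15 + k + q \left(k + 2 q\right)}{\frac{38}{5}} = \left(-15 + k + q \left(k + 2 q\right)\right) \frac{5}{38} = - \frac{75}{38} + \frac{5 k}{38} + \frac{5 q \left(k + 2 q\right)}{38}$)
$326 - o{\left(23,-3 \right)} = 326 - \left(- \frac{75}{38} + \frac{5}{38} \left(-3\right) + \frac{5}{38} \cdot 23 \left(-3 + 2 \cdot 23\right)\right) = 326 - \left(- \frac{75}{38} - \frac{15}{38} + \frac{5}{38} \cdot 23 \left(-3 + 46\right)\right) = 326 - \left(- \frac{75}{38} - \frac{15}{38} + \frac{5}{38} \cdot 23 \cdot 43\right) = 326 - \left(- \frac{75}{38} - \frac{15}{38} + \frac{4945}{38}\right) = 326 - \frac{4855}{38} = \frac{7533}{38}$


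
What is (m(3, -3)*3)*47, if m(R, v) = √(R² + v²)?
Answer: 423*√2 ≈ 598.21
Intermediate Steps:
(m(3, -3)*3)*47 = (√(3² + (-3)²)*3)*47 = (√(9 + 9)*3)*47 = (√18*3)*47 = ((3*√2)*3)*47 = (9*√2)*47 = 423*√2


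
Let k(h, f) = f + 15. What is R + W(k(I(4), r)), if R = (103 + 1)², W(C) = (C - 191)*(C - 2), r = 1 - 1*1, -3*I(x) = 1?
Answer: 8528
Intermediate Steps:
I(x) = -⅓ (I(x) = -⅓*1 = -⅓)
r = 0 (r = 1 - 1 = 0)
k(h, f) = 15 + f
W(C) = (-191 + C)*(-2 + C)
R = 10816 (R = 104² = 10816)
R + W(k(I(4), r)) = 10816 + (382 + (15 + 0)² - 193*(15 + 0)) = 10816 + (382 + 15² - 193*15) = 10816 + (382 + 225 - 2895) = 10816 - 2288 = 8528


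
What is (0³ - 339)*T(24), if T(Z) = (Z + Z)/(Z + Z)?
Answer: -339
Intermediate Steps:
T(Z) = 1 (T(Z) = (2*Z)/((2*Z)) = (2*Z)*(1/(2*Z)) = 1)
(0³ - 339)*T(24) = (0³ - 339)*1 = (0 - 339)*1 = -339*1 = -339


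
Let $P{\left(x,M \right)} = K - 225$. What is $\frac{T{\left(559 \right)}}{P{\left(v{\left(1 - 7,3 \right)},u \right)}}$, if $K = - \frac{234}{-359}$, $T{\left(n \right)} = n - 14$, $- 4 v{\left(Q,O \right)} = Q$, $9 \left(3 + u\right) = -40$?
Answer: $- \frac{195655}{80541} \approx -2.4293$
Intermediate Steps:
$u = - \frac{67}{9}$ ($u = -3 + \frac{1}{9} \left(-40\right) = -3 - \frac{40}{9} = - \frac{67}{9} \approx -7.4444$)
$v{\left(Q,O \right)} = - \frac{Q}{4}$
$T{\left(n \right)} = -14 + n$ ($T{\left(n \right)} = n - 14 = -14 + n$)
$K = \frac{234}{359}$ ($K = \left(-234\right) \left(- \frac{1}{359}\right) = \frac{234}{359} \approx 0.65181$)
$P{\left(x,M \right)} = - \frac{80541}{359}$ ($P{\left(x,M \right)} = \frac{234}{359} - 225 = - \frac{80541}{359}$)
$\frac{T{\left(559 \right)}}{P{\left(v{\left(1 - 7,3 \right)},u \right)}} = \frac{-14 + 559}{- \frac{80541}{359}} = 545 \left(- \frac{359}{80541}\right) = - \frac{195655}{80541}$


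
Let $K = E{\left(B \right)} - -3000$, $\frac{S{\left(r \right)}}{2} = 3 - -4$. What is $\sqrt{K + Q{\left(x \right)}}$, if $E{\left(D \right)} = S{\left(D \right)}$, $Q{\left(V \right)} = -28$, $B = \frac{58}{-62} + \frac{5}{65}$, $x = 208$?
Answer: $\sqrt{2986} \approx 54.644$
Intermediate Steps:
$B = - \frac{346}{403}$ ($B = 58 \left(- \frac{1}{62}\right) + 5 \cdot \frac{1}{65} = - \frac{29}{31} + \frac{1}{13} = - \frac{346}{403} \approx -0.85856$)
$S{\left(r \right)} = 14$ ($S{\left(r \right)} = 2 \left(3 - -4\right) = 2 \left(3 + 4\right) = 2 \cdot 7 = 14$)
$E{\left(D \right)} = 14$
$K = 3014$ ($K = 14 - -3000 = 14 + 3000 = 3014$)
$\sqrt{K + Q{\left(x \right)}} = \sqrt{3014 - 28} = \sqrt{2986}$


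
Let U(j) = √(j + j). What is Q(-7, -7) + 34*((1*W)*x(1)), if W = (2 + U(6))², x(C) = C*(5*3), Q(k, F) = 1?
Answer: 8161 + 4080*√3 ≈ 15228.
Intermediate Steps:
U(j) = √2*√j (U(j) = √(2*j) = √2*√j)
x(C) = 15*C (x(C) = C*15 = 15*C)
W = (2 + 2*√3)² (W = (2 + √2*√6)² = (2 + 2*√3)² ≈ 29.856)
Q(-7, -7) + 34*((1*W)*x(1)) = 1 + 34*((1*(16 + 8*√3))*(15*1)) = 1 + 34*((16 + 8*√3)*15) = 1 + 34*(240 + 120*√3) = 1 + (8160 + 4080*√3) = 8161 + 4080*√3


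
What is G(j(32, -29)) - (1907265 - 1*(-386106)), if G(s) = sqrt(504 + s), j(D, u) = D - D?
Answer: -2293371 + 6*sqrt(14) ≈ -2.2933e+6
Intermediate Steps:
j(D, u) = 0
G(j(32, -29)) - (1907265 - 1*(-386106)) = sqrt(504 + 0) - (1907265 - 1*(-386106)) = sqrt(504) - (1907265 + 386106) = 6*sqrt(14) - 1*2293371 = 6*sqrt(14) - 2293371 = -2293371 + 6*sqrt(14)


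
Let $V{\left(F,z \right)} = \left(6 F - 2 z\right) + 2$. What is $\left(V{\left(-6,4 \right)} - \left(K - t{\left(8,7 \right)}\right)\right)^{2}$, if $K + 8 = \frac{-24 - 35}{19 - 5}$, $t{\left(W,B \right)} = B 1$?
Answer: $\frac{101761}{196} \approx 519.19$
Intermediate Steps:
$t{\left(W,B \right)} = B$
$K = - \frac{171}{14}$ ($K = -8 + \frac{-24 - 35}{19 - 5} = -8 - \frac{59}{14} = - \frac{171}{14} \approx -12.214$)
$V{\left(F,z \right)} = 2 - 2 z + 6 F$ ($V{\left(F,z \right)} = \left(- 2 z + 6 F\right) + 2 = 2 - 2 z + 6 F$)
$\left(V{\left(-6,4 \right)} - \left(K - t{\left(8,7 \right)}\right)\right)^{2} = \left(\left(2 - 8 + 6 \left(-6\right)\right) + \left(7 - - \frac{171}{14}\right)\right)^{2} = \left(\left(2 - 8 - 36\right) + \left(7 + \frac{171}{14}\right)\right)^{2} = \left(-42 + \frac{269}{14}\right)^{2} = \left(- \frac{319}{14}\right)^{2} = \frac{101761}{196}$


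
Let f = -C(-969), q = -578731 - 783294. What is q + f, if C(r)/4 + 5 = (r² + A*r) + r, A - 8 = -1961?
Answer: -12683801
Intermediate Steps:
A = -1953 (A = 8 - 1961 = -1953)
q = -1362025
C(r) = -20 - 7808*r + 4*r² (C(r) = -20 + 4*((r² - 1953*r) + r) = -20 + 4*(r² - 1952*r) = -20 + (-7808*r + 4*r²) = -20 - 7808*r + 4*r²)
f = -11321776 (f = -(-20 - 7808*(-969) + 4*(-969)²) = -(-20 + 7565952 + 4*938961) = -(-20 + 7565952 + 3755844) = -1*11321776 = -11321776)
q + f = -1362025 - 11321776 = -12683801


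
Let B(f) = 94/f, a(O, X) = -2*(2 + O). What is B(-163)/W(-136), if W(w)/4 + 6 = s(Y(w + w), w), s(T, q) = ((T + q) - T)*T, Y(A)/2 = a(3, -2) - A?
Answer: 47/23234020 ≈ 2.0229e-6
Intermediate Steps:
a(O, X) = -4 - 2*O
Y(A) = -20 - 2*A (Y(A) = 2*((-4 - 2*3) - A) = 2*((-4 - 6) - A) = 2*(-10 - A) = -20 - 2*A)
s(T, q) = T*q (s(T, q) = q*T = T*q)
W(w) = -24 + 4*w*(-20 - 4*w) (W(w) = -24 + 4*((-20 - 2*(w + w))*w) = -24 + 4*((-20 - 4*w)*w) = -24 + 4*(w*(-20 - 4*w)) = -24 + 4*w*(-20 - 4*w))
B(-163)/W(-136) = (94/(-163))/(-24 - 16*(-136)*(5 - 136)) = (94*(-1/163))/(-24 - 16*(-136)*(-131)) = -94/(163*(-24 - 285056)) = -94/163/(-285080) = -94/163*(-1/285080) = 47/23234020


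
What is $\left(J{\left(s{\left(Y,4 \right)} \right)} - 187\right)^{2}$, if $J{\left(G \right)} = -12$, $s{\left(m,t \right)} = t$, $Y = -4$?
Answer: $39601$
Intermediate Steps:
$\left(J{\left(s{\left(Y,4 \right)} \right)} - 187\right)^{2} = \left(-12 - 187\right)^{2} = \left(-199\right)^{2} = 39601$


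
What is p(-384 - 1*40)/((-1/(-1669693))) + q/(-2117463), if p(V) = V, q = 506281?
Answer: -1499057575622497/2117463 ≈ -7.0795e+8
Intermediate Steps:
p(-384 - 1*40)/((-1/(-1669693))) + q/(-2117463) = (-384 - 1*40)/((-1/(-1669693))) + 506281/(-2117463) = (-384 - 40)/((-1*(-1/1669693))) + 506281*(-1/2117463) = -424/1/1669693 - 506281/2117463 = -424*1669693 - 506281/2117463 = -707949832 - 506281/2117463 = -1499057575622497/2117463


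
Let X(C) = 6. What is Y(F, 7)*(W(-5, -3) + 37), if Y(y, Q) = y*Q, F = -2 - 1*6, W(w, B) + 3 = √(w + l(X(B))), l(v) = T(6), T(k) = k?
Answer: -1960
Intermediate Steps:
l(v) = 6
W(w, B) = -3 + √(6 + w) (W(w, B) = -3 + √(w + 6) = -3 + √(6 + w))
F = -8 (F = -2 - 6 = -8)
Y(y, Q) = Q*y
Y(F, 7)*(W(-5, -3) + 37) = (7*(-8))*((-3 + √(6 - 5)) + 37) = -56*((-3 + √1) + 37) = -56*((-3 + 1) + 37) = -56*(-2 + 37) = -56*35 = -1960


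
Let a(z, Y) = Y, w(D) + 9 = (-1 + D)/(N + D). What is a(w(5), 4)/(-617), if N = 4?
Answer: -4/617 ≈ -0.0064830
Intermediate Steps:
w(D) = -9 + (-1 + D)/(4 + D)
a(w(5), 4)/(-617) = 4/(-617) = 4*(-1/617) = -4/617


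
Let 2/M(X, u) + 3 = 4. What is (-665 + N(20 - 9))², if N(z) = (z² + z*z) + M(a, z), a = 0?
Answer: 177241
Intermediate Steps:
M(X, u) = 2 (M(X, u) = 2/(-3 + 4) = 2/1 = 2*1 = 2)
N(z) = 2 + 2*z² (N(z) = (z² + z*z) + 2 = (z² + z²) + 2 = 2*z² + 2 = 2 + 2*z²)
(-665 + N(20 - 9))² = (-665 + (2 + 2*(20 - 9)²))² = (-665 + (2 + 2*11²))² = (-665 + (2 + 2*121))² = (-665 + (2 + 242))² = (-665 + 244)² = (-421)² = 177241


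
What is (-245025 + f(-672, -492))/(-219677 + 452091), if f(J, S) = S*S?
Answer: -423/33202 ≈ -0.012740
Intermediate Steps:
f(J, S) = S²
(-245025 + f(-672, -492))/(-219677 + 452091) = (-245025 + (-492)²)/(-219677 + 452091) = (-245025 + 242064)/232414 = -2961*1/232414 = -423/33202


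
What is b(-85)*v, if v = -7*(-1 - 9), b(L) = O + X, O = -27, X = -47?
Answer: -5180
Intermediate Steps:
b(L) = -74 (b(L) = -27 - 47 = -74)
v = 70 (v = -7*(-10) = 70)
b(-85)*v = -74*70 = -5180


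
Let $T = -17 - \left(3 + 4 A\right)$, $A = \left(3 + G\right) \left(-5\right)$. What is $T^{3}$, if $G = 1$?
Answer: $216000$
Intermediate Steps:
$A = -20$ ($A = \left(3 + 1\right) \left(-5\right) = 4 \left(-5\right) = -20$)
$T = 60$ ($T = -17 - -77 = -17 + \left(80 - 3\right) = -17 + 77 = 60$)
$T^{3} = 60^{3} = 216000$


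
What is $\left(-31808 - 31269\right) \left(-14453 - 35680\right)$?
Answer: $3162239241$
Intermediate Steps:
$\left(-31808 - 31269\right) \left(-14453 - 35680\right) = \left(-63077\right) \left(-50133\right) = 3162239241$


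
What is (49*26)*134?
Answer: 170716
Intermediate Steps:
(49*26)*134 = 1274*134 = 170716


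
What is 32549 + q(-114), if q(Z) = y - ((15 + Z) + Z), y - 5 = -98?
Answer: 32669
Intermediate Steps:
y = -93 (y = 5 - 98 = -93)
q(Z) = -108 - 2*Z (q(Z) = -93 - ((15 + Z) + Z) = -93 - (15 + 2*Z) = -93 + (-15 - 2*Z) = -108 - 2*Z)
32549 + q(-114) = 32549 + (-108 - 2*(-114)) = 32549 + (-108 + 228) = 32549 + 120 = 32669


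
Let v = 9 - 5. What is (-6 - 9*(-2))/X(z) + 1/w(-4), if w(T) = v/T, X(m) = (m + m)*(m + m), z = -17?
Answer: -286/289 ≈ -0.98962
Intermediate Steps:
v = 4
X(m) = 4*m**2 (X(m) = (2*m)*(2*m) = 4*m**2)
w(T) = 4/T
(-6 - 9*(-2))/X(z) + 1/w(-4) = (-6 - 9*(-2))/((4*(-17)**2)) + 1/(4/(-4)) = (-6 + 18)/((4*289)) + 1/(4*(-1/4)) = 12/1156 + 1/(-1) = 12*(1/1156) + 1*(-1) = 3/289 - 1 = -286/289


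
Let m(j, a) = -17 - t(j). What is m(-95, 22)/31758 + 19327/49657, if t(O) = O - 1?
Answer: 7819111/19962114 ≈ 0.39170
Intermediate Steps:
t(O) = -1 + O
m(j, a) = -16 - j (m(j, a) = -17 - (-1 + j) = -17 + (1 - j) = -16 - j)
m(-95, 22)/31758 + 19327/49657 = (-16 - 1*(-95))/31758 + 19327/49657 = (-16 + 95)*(1/31758) + 19327*(1/49657) = 79*(1/31758) + 19327/49657 = 1/402 + 19327/49657 = 7819111/19962114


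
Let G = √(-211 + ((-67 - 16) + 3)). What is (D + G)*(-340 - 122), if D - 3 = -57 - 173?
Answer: 104874 - 462*I*√291 ≈ 1.0487e+5 - 7881.1*I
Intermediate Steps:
D = -227 (D = 3 + (-57 - 173) = 3 - 230 = -227)
G = I*√291 (G = √(-211 + (-83 + 3)) = √(-211 - 80) = √(-291) = I*√291 ≈ 17.059*I)
(D + G)*(-340 - 122) = (-227 + I*√291)*(-340 - 122) = (-227 + I*√291)*(-462) = 104874 - 462*I*√291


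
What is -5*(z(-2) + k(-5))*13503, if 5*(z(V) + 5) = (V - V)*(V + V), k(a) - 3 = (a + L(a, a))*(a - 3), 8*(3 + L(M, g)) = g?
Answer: -4523505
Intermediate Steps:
L(M, g) = -3 + g/8
k(a) = 3 + (-3 + a)*(-3 + 9*a/8) (k(a) = 3 + (a + (-3 + a/8))*(a - 3) = 3 + (-3 + 9*a/8)*(-3 + a) = 3 + (-3 + a)*(-3 + 9*a/8))
z(V) = -5 (z(V) = -5 + ((V - V)*(V + V))/5 = -5 + (0*(2*V))/5 = -5 + (1/5)*0 = -5 + 0 = -5)
-5*(z(-2) + k(-5))*13503 = -5*(-5 + (12 - 51/8*(-5) + (9/8)*(-5)**2))*13503 = -5*(-5 + (12 + 255/8 + (9/8)*25))*13503 = -5*(-5 + (12 + 255/8 + 225/8))*13503 = -5*(-5 + 72)*13503 = -5*67*13503 = -335*13503 = -4523505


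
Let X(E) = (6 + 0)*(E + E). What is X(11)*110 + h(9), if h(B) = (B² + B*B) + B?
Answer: 14691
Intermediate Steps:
X(E) = 12*E (X(E) = 6*(2*E) = 12*E)
h(B) = B + 2*B² (h(B) = (B² + B²) + B = 2*B² + B = B + 2*B²)
X(11)*110 + h(9) = (12*11)*110 + 9*(1 + 2*9) = 132*110 + 9*(1 + 18) = 14520 + 9*19 = 14520 + 171 = 14691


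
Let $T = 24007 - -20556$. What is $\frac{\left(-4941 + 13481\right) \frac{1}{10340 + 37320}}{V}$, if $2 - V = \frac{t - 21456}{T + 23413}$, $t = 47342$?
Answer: $\frac{14512876}{131143639} \approx 0.11066$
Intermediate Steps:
$T = 44563$ ($T = 24007 + 20556 = 44563$)
$V = \frac{55033}{33988}$ ($V = 2 - \frac{47342 - 21456}{44563 + 23413} = 2 - \frac{25886}{67976} = 2 - 25886 \cdot \frac{1}{67976} = 2 - \frac{12943}{33988} = \frac{55033}{33988} \approx 1.6192$)
$\frac{\left(-4941 + 13481\right) \frac{1}{10340 + 37320}}{V} = \frac{\left(-4941 + 13481\right) \frac{1}{10340 + 37320}}{\frac{55033}{33988}} = \frac{8540}{47660} \cdot \frac{33988}{55033} = 8540 \cdot \frac{1}{47660} \cdot \frac{33988}{55033} = \frac{427}{2383} \cdot \frac{33988}{55033} = \frac{14512876}{131143639}$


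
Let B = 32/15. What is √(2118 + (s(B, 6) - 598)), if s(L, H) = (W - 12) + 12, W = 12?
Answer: 2*√383 ≈ 39.141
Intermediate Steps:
B = 32/15 (B = 32*(1/15) = 32/15 ≈ 2.1333)
s(L, H) = 12 (s(L, H) = (12 - 12) + 12 = 0 + 12 = 12)
√(2118 + (s(B, 6) - 598)) = √(2118 + (12 - 598)) = √(2118 - 586) = √1532 = 2*√383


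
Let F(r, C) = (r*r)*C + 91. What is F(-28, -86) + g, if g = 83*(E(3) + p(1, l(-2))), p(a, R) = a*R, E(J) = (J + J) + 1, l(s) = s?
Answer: -66918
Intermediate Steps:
F(r, C) = 91 + C*r² (F(r, C) = r²*C + 91 = C*r² + 91 = 91 + C*r²)
E(J) = 1 + 2*J (E(J) = 2*J + 1 = 1 + 2*J)
p(a, R) = R*a
g = 415 (g = 83*((1 + 2*3) - 2*1) = 83*((1 + 6) - 2) = 83*(7 - 2) = 83*5 = 415)
F(-28, -86) + g = (91 - 86*(-28)²) + 415 = (91 - 86*784) + 415 = (91 - 67424) + 415 = -67333 + 415 = -66918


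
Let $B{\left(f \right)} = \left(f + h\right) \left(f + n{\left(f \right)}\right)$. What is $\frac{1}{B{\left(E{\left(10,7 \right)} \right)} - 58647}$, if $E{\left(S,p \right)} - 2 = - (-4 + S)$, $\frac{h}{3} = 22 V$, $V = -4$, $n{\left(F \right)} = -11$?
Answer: $- \frac{1}{54627} \approx -1.8306 \cdot 10^{-5}$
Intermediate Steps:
$h = -264$ ($h = 3 \cdot 22 \left(-4\right) = 3 \left(-88\right) = -264$)
$E{\left(S,p \right)} = 6 - S$ ($E{\left(S,p \right)} = 2 - \left(-4 + S\right) = 6 - S$)
$B{\left(f \right)} = \left(-264 + f\right) \left(-11 + f\right)$ ($B{\left(f \right)} = \left(f - 264\right) \left(f - 11\right) = \left(-264 + f\right) \left(-11 + f\right)$)
$\frac{1}{B{\left(E{\left(10,7 \right)} \right)} - 58647} = \frac{1}{\left(2904 + \left(6 - 10\right)^{2} - 275 \left(6 - 10\right)\right) - 58647} = \frac{1}{\left(2904 + \left(-4\right)^{2} - -1100\right) - 58647} = \frac{1}{\left(2904 + 16 + 1100\right) - 58647} = \frac{1}{4020 - 58647} = \frac{1}{-54627} = - \frac{1}{54627}$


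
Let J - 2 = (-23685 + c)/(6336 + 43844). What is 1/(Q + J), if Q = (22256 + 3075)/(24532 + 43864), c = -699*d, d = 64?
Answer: 214506955/215975589 ≈ 0.99320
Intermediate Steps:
c = -44736 (c = -699*64 = -44736)
J = 31939/50180 (J = 2 + (-23685 - 44736)/(6336 + 43844) = 2 - 68421/50180 = 31939/50180 ≈ 0.63649)
Q = 25331/68396 ≈ 0.37036
1/(Q + J) = 1/(25331/68396 + 31939/50180) = 1/(215975589/214506955) = 214506955/215975589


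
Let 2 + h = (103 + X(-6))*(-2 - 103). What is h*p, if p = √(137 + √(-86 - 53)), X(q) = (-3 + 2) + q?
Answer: -10082*√(137 + I*√139) ≈ -1.1812e+5 - 5073.0*I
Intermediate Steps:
X(q) = -1 + q
h = -10082 (h = -2 + (103 + (-1 - 6))*(-2 - 103) = -2 + (103 - 7)*(-105) = -2 + 96*(-105) = -2 - 10080 = -10082)
p = √(137 + I*√139) (p = √(137 + √(-139)) = √(137 + I*√139) ≈ 11.716 + 0.50317*I)
h*p = -10082*√(137 + I*√139)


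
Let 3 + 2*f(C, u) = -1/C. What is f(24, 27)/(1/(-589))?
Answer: 42997/48 ≈ 895.77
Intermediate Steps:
f(C, u) = -3/2 - 1/(2*C) (f(C, u) = -3/2 + (-1/C)/2 = -3/2 - 1/(2*C))
f(24, 27)/(1/(-589)) = ((½)*(-1 - 3*24)/24)/(1/(-589)) = ((½)*(1/24)*(-1 - 72))/(-1/589) = ((½)*(1/24)*(-73))*(-589) = -73/48*(-589) = 42997/48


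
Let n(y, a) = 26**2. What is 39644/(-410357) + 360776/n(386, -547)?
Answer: 2846541494/5334641 ≈ 533.60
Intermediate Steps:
n(y, a) = 676
39644/(-410357) + 360776/n(386, -547) = 39644/(-410357) + 360776/676 = 39644*(-1/410357) + 360776*(1/676) = -39644/410357 + 6938/13 = 2846541494/5334641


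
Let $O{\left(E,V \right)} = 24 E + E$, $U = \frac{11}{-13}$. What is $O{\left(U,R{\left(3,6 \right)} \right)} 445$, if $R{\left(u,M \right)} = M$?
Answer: $- \frac{122375}{13} \approx -9413.5$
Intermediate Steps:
$U = - \frac{11}{13}$ ($U = 11 \left(- \frac{1}{13}\right) = - \frac{11}{13} \approx -0.84615$)
$O{\left(E,V \right)} = 25 E$
$O{\left(U,R{\left(3,6 \right)} \right)} 445 = 25 \left(- \frac{11}{13}\right) 445 = \left(- \frac{275}{13}\right) 445 = - \frac{122375}{13}$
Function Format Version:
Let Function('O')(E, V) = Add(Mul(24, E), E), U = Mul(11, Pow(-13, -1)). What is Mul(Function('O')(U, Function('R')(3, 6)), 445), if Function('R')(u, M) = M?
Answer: Rational(-122375, 13) ≈ -9413.5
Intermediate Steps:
U = Rational(-11, 13) (U = Mul(11, Rational(-1, 13)) = Rational(-11, 13) ≈ -0.84615)
Function('O')(E, V) = Mul(25, E)
Mul(Function('O')(U, Function('R')(3, 6)), 445) = Mul(Mul(25, Rational(-11, 13)), 445) = Mul(Rational(-275, 13), 445) = Rational(-122375, 13)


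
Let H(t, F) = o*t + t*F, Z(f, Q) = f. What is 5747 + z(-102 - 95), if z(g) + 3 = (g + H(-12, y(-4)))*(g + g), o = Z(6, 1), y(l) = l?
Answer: 92818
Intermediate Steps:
o = 6
H(t, F) = 6*t + F*t (H(t, F) = 6*t + t*F = 6*t + F*t)
z(g) = -3 + 2*g*(-24 + g) (z(g) = -3 + (g - 12*(6 - 4))*(g + g) = -3 + (g - 12*2)*(2*g) = -3 + (g - 24)*(2*g) = -3 + (-24 + g)*(2*g) = -3 + 2*g*(-24 + g))
5747 + z(-102 - 95) = 5747 + (-3 - 48*(-102 - 95) + 2*(-102 - 95)²) = 5747 + (-3 - 48*(-197) + 2*(-197)²) = 5747 + (-3 + 9456 + 2*38809) = 5747 + (-3 + 9456 + 77618) = 5747 + 87071 = 92818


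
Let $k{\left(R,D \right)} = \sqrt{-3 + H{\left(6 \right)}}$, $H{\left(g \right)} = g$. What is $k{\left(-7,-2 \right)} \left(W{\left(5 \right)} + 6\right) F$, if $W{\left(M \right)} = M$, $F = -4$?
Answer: $- 44 \sqrt{3} \approx -76.21$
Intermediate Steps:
$k{\left(R,D \right)} = \sqrt{3}$ ($k{\left(R,D \right)} = \sqrt{-3 + 6} = \sqrt{3}$)
$k{\left(-7,-2 \right)} \left(W{\left(5 \right)} + 6\right) F = \sqrt{3} \left(5 + 6\right) \left(-4\right) = \sqrt{3} \cdot 11 \left(-4\right) = \sqrt{3} \left(-44\right) = - 44 \sqrt{3}$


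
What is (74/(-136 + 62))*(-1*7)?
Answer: 7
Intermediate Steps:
(74/(-136 + 62))*(-1*7) = (74/(-74))*(-7) = (74*(-1/74))*(-7) = -1*(-7) = 7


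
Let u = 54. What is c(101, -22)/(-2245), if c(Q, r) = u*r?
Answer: 1188/2245 ≈ 0.52918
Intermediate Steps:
c(Q, r) = 54*r
c(101, -22)/(-2245) = (54*(-22))/(-2245) = -1188*(-1/2245) = 1188/2245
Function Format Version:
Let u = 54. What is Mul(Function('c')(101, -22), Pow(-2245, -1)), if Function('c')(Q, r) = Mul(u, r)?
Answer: Rational(1188, 2245) ≈ 0.52918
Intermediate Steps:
Function('c')(Q, r) = Mul(54, r)
Mul(Function('c')(101, -22), Pow(-2245, -1)) = Mul(Mul(54, -22), Pow(-2245, -1)) = Mul(-1188, Rational(-1, 2245)) = Rational(1188, 2245)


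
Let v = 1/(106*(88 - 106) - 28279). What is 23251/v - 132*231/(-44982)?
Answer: -250570423267/357 ≈ -7.0188e+8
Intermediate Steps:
v = -1/30187 (v = 1/(106*(-18) - 28279) = 1/(-1908 - 28279) = 1/(-30187) = -1/30187 ≈ -3.3127e-5)
23251/v - 132*231/(-44982) = 23251/(-1/30187) - 132*231/(-44982) = 23251*(-30187) - 30492*(-1/44982) = -701877937 + 242/357 = -250570423267/357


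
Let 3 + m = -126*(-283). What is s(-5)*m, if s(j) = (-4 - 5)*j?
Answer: 1604475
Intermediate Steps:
s(j) = -9*j
m = 35655 (m = -3 - 126*(-283) = -3 + 35658 = 35655)
s(-5)*m = -9*(-5)*35655 = 45*35655 = 1604475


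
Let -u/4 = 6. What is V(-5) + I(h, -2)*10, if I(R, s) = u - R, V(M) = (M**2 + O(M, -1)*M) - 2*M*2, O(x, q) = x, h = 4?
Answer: -210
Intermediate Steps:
u = -24 (u = -4*6 = -24)
V(M) = -4*M + 2*M**2 (V(M) = (M**2 + M*M) - 2*M*2 = (M**2 + M**2) - 4*M = 2*M**2 - 4*M = -4*M + 2*M**2)
I(R, s) = -24 - R
V(-5) + I(h, -2)*10 = 2*(-5)*(-2 - 5) + (-24 - 1*4)*10 = 2*(-5)*(-7) + (-24 - 4)*10 = 70 - 28*10 = 70 - 280 = -210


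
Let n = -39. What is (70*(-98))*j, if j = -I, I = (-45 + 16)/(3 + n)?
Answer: 49735/9 ≈ 5526.1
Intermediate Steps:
I = 29/36 (I = (-45 + 16)/(3 - 39) = -29/(-36) = -29*(-1/36) = 29/36 ≈ 0.80556)
j = -29/36 (j = -1*29/36 = -29/36 ≈ -0.80556)
(70*(-98))*j = (70*(-98))*(-29/36) = -6860*(-29/36) = 49735/9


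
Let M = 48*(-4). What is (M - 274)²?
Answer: 217156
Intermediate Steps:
M = -192
(M - 274)² = (-192 - 274)² = (-466)² = 217156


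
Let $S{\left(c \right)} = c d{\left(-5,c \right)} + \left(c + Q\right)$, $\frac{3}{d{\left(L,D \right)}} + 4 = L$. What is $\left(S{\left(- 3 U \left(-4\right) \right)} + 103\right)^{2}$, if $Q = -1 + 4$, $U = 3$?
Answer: $16900$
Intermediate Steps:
$d{\left(L,D \right)} = \frac{3}{-4 + L}$
$Q = 3$
$S{\left(c \right)} = 3 + \frac{2 c}{3}$ ($S{\left(c \right)} = c \frac{3}{-4 - 5} + \left(c + 3\right) = c \frac{3}{-9} + \left(3 + c\right) = c 3 \left(- \frac{1}{9}\right) + \left(3 + c\right) = c \left(- \frac{1}{3}\right) + \left(3 + c\right) = - \frac{c}{3} + \left(3 + c\right) = 3 + \frac{2 c}{3}$)
$\left(S{\left(- 3 U \left(-4\right) \right)} + 103\right)^{2} = \left(\left(3 + \frac{2 \left(-3\right) 3 \left(-4\right)}{3}\right) + 103\right)^{2} = \left(\left(3 + \frac{2 \left(\left(-9\right) \left(-4\right)\right)}{3}\right) + 103\right)^{2} = \left(\left(3 + \frac{2}{3} \cdot 36\right) + 103\right)^{2} = \left(\left(3 + 24\right) + 103\right)^{2} = \left(27 + 103\right)^{2} = 130^{2} = 16900$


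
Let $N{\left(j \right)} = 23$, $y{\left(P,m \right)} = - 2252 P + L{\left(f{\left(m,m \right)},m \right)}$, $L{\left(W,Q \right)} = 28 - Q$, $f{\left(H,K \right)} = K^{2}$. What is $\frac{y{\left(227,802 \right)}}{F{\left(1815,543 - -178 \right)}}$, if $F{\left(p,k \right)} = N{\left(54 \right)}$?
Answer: $- \frac{511978}{23} \approx -22260.0$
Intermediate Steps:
$y{\left(P,m \right)} = 28 - m - 2252 P$ ($y{\left(P,m \right)} = - 2252 P - \left(-28 + m\right) = 28 - m - 2252 P$)
$F{\left(p,k \right)} = 23$
$\frac{y{\left(227,802 \right)}}{F{\left(1815,543 - -178 \right)}} = \frac{28 - 802 - 511204}{23} = \left(28 - 802 - 511204\right) \frac{1}{23} = \left(-511978\right) \frac{1}{23} = - \frac{511978}{23}$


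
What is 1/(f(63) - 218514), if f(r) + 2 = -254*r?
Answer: -1/234518 ≈ -4.2641e-6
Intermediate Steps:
f(r) = -2 - 254*r
1/(f(63) - 218514) = 1/((-2 - 254*63) - 218514) = 1/((-2 - 16002) - 218514) = 1/(-16004 - 218514) = 1/(-234518) = -1/234518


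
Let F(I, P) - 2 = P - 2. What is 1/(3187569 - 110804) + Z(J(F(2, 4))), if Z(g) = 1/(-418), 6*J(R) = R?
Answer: -161913/67688830 ≈ -0.0023920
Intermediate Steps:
F(I, P) = P (F(I, P) = 2 + (P - 2) = 2 + (-2 + P) = P)
J(R) = R/6
Z(g) = -1/418
1/(3187569 - 110804) + Z(J(F(2, 4))) = 1/(3187569 - 110804) - 1/418 = 1/3076765 - 1/418 = -161913/67688830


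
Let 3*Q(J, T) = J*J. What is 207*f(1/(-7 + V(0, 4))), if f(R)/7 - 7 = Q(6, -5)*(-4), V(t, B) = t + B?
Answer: -59409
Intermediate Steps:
Q(J, T) = J**2/3 (Q(J, T) = (J*J)/3 = J**2/3)
V(t, B) = B + t
f(R) = -287 (f(R) = 49 + 7*(((1/3)*6**2)*(-4)) = 49 + 7*(((1/3)*36)*(-4)) = 49 + 7*(12*(-4)) = 49 + 7*(-48) = 49 - 336 = -287)
207*f(1/(-7 + V(0, 4))) = 207*(-287) = -59409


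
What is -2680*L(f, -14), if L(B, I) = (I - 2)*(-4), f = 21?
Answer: -171520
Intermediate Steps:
L(B, I) = 8 - 4*I (L(B, I) = (-2 + I)*(-4) = 8 - 4*I)
-2680*L(f, -14) = -2680*(8 - 4*(-14)) = -2680*(8 + 56) = -2680*64 = -171520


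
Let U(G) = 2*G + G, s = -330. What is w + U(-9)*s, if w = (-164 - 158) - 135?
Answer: 8453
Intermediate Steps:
U(G) = 3*G
w = -457 (w = -322 - 135 = -457)
w + U(-9)*s = -457 + (3*(-9))*(-330) = -457 - 27*(-330) = -457 + 8910 = 8453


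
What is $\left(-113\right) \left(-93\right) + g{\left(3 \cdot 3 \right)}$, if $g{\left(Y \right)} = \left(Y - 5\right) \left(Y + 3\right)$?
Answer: $10557$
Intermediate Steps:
$g{\left(Y \right)} = \left(-5 + Y\right) \left(3 + Y\right)$
$\left(-113\right) \left(-93\right) + g{\left(3 \cdot 3 \right)} = \left(-113\right) \left(-93\right) - \left(15 - 81 + 2 \cdot 3 \cdot 3\right) = 10509 - \left(33 - 81\right) = 10509 - -48 = 10509 + 48 = 10557$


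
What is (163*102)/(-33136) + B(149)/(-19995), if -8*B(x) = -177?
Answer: -27764167/55212860 ≈ -0.50286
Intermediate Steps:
B(x) = 177/8 (B(x) = -1/8*(-177) = 177/8)
(163*102)/(-33136) + B(149)/(-19995) = (163*102)/(-33136) + (177/8)/(-19995) = 16626*(-1/33136) + (177/8)*(-1/19995) = -8313/16568 - 59/53320 = -27764167/55212860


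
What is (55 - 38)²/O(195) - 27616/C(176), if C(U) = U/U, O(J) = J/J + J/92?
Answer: -7899204/287 ≈ -27523.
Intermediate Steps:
O(J) = 1 + J/92 (O(J) = 1 + J*(1/92) = 1 + J/92)
C(U) = 1
(55 - 38)²/O(195) - 27616/C(176) = (55 - 38)²/(1 + (1/92)*195) - 27616/1 = 17²/(1 + 195/92) - 27616*1 = 289/(287/92) - 27616 = 289*(92/287) - 27616 = 26588/287 - 27616 = -7899204/287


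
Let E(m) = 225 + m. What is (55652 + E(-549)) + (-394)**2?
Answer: 210564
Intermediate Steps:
(55652 + E(-549)) + (-394)**2 = (55652 + (225 - 549)) + (-394)**2 = (55652 - 324) + 155236 = 55328 + 155236 = 210564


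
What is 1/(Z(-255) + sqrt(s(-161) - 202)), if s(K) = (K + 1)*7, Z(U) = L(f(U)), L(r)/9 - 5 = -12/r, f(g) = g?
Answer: 328185/24458771 - 7225*I*sqrt(1322)/24458771 ≈ 0.013418 - 0.01074*I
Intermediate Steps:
L(r) = 45 - 108/r (L(r) = 45 + 9*(-12/r) = 45 - 108/r)
Z(U) = 45 - 108/U
s(K) = 7 + 7*K (s(K) = (1 + K)*7 = 7 + 7*K)
1/(Z(-255) + sqrt(s(-161) - 202)) = 1/((45 - 108/(-255)) + sqrt((7 + 7*(-161)) - 202)) = 1/((45 - 108*(-1/255)) + sqrt((7 - 1127) - 202)) = 1/((45 + 36/85) + sqrt(-1120 - 202)) = 1/(3861/85 + sqrt(-1322)) = 1/(3861/85 + I*sqrt(1322))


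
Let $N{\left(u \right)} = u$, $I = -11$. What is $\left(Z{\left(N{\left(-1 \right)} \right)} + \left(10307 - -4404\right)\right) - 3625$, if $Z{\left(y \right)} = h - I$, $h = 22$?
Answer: $11119$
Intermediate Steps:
$Z{\left(y \right)} = 33$ ($Z{\left(y \right)} = 22 - -11 = 22 + 11 = 33$)
$\left(Z{\left(N{\left(-1 \right)} \right)} + \left(10307 - -4404\right)\right) - 3625 = \left(33 + \left(10307 - -4404\right)\right) - 3625 = \left(33 + \left(10307 + 4404\right)\right) - 3625 = \left(33 + 14711\right) - 3625 = 14744 - 3625 = 11119$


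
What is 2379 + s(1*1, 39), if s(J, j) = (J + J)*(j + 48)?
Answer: 2553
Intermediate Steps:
s(J, j) = 2*J*(48 + j) (s(J, j) = (2*J)*(48 + j) = 2*J*(48 + j))
2379 + s(1*1, 39) = 2379 + 2*(1*1)*(48 + 39) = 2379 + 2*1*87 = 2379 + 174 = 2553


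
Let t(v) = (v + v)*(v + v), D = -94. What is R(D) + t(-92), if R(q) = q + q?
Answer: 33668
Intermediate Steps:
R(q) = 2*q
t(v) = 4*v² (t(v) = (2*v)*(2*v) = 4*v²)
R(D) + t(-92) = 2*(-94) + 4*(-92)² = -188 + 4*8464 = -188 + 33856 = 33668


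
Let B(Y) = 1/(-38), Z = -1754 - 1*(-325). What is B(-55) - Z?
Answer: 54301/38 ≈ 1429.0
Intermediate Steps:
Z = -1429 (Z = -1754 + 325 = -1429)
B(Y) = -1/38
B(-55) - Z = -1/38 - 1*(-1429) = -1/38 + 1429 = 54301/38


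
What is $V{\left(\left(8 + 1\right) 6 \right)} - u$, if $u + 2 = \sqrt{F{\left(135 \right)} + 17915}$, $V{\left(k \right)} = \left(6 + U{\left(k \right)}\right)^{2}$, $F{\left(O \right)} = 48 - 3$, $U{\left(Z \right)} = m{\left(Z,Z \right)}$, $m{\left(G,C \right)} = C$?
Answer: $3602 - 2 \sqrt{4490} \approx 3468.0$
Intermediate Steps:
$U{\left(Z \right)} = Z$
$F{\left(O \right)} = 45$ ($F{\left(O \right)} = 48 - 3 = 45$)
$V{\left(k \right)} = \left(6 + k\right)^{2}$
$u = -2 + 2 \sqrt{4490}$ ($u = -2 + \sqrt{45 + 17915} = -2 + \sqrt{17960} = -2 + 2 \sqrt{4490} \approx 132.01$)
$V{\left(\left(8 + 1\right) 6 \right)} - u = \left(6 + \left(8 + 1\right) 6\right)^{2} - \left(-2 + 2 \sqrt{4490}\right) = \left(6 + 9 \cdot 6\right)^{2} + \left(2 - 2 \sqrt{4490}\right) = \left(6 + 54\right)^{2} + \left(2 - 2 \sqrt{4490}\right) = 60^{2} + \left(2 - 2 \sqrt{4490}\right) = 3600 + \left(2 - 2 \sqrt{4490}\right) = 3602 - 2 \sqrt{4490}$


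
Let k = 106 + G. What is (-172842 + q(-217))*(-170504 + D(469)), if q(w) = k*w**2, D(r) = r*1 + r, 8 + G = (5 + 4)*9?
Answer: -1399951987374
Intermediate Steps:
G = 73 (G = -8 + (5 + 4)*9 = -8 + 9*9 = -8 + 81 = 73)
D(r) = 2*r (D(r) = r + r = 2*r)
k = 179 (k = 106 + 73 = 179)
q(w) = 179*w**2
(-172842 + q(-217))*(-170504 + D(469)) = (-172842 + 179*(-217)**2)*(-170504 + 2*469) = (-172842 + 179*47089)*(-170504 + 938) = (-172842 + 8428931)*(-169566) = 8256089*(-169566) = -1399951987374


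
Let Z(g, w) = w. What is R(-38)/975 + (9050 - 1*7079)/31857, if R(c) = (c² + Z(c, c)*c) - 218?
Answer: 1932887/690235 ≈ 2.8003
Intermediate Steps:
R(c) = -218 + 2*c² (R(c) = (c² + c*c) - 218 = (c² + c²) - 218 = 2*c² - 218 = -218 + 2*c²)
R(-38)/975 + (9050 - 1*7079)/31857 = (-218 + 2*(-38)²)/975 + (9050 - 1*7079)/31857 = (-218 + 2*1444)*(1/975) + (9050 - 7079)*(1/31857) = (-218 + 2888)*(1/975) + 1971*(1/31857) = 2670*(1/975) + 657/10619 = 178/65 + 657/10619 = 1932887/690235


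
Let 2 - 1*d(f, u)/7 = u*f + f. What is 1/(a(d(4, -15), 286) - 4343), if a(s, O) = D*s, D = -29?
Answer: -1/16117 ≈ -6.2046e-5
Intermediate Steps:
d(f, u) = 14 - 7*f - 7*f*u (d(f, u) = 14 - 7*(u*f + f) = 14 - 7*(f*u + f) = 14 - 7*(f + f*u) = 14 + (-7*f - 7*f*u) = 14 - 7*f - 7*f*u)
a(s, O) = -29*s
1/(a(d(4, -15), 286) - 4343) = 1/(-29*(14 - 7*4 - 7*4*(-15)) - 4343) = 1/(-29*(14 - 28 + 420) - 4343) = 1/(-29*406 - 4343) = 1/(-11774 - 4343) = 1/(-16117) = -1/16117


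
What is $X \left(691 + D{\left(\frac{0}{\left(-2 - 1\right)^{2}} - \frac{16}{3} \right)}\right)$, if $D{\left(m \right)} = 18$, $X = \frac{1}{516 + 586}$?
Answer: $\frac{709}{1102} \approx 0.64338$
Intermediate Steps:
$X = \frac{1}{1102} \approx 0.00090744$
$X \left(691 + D{\left(\frac{0}{\left(-2 - 1\right)^{2}} - \frac{16}{3} \right)}\right) = \frac{691 + 18}{1102} = \frac{1}{1102} \cdot 709 = \frac{709}{1102}$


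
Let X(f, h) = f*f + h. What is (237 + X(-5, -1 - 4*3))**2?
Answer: 62001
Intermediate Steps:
X(f, h) = h + f**2 (X(f, h) = f**2 + h = h + f**2)
(237 + X(-5, -1 - 4*3))**2 = (237 + ((-1 - 4*3) + (-5)**2))**2 = (237 + ((-1 - 12) + 25))**2 = (237 + (-13 + 25))**2 = (237 + 12)**2 = 249**2 = 62001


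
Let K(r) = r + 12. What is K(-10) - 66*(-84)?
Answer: 5546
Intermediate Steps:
K(r) = 12 + r
K(-10) - 66*(-84) = (12 - 10) - 66*(-84) = 2 + 5544 = 5546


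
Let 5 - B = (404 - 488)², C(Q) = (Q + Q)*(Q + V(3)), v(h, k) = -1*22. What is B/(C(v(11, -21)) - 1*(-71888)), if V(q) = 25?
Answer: -7051/71756 ≈ -0.098264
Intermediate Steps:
v(h, k) = -22
C(Q) = 2*Q*(25 + Q) (C(Q) = (Q + Q)*(Q + 25) = (2*Q)*(25 + Q) = 2*Q*(25 + Q))
B = -7051 (B = 5 - (404 - 488)² = 5 - 1*(-84)² = 5 - 1*7056 = 5 - 7056 = -7051)
B/(C(v(11, -21)) - 1*(-71888)) = -7051/(2*(-22)*(25 - 22) - 1*(-71888)) = -7051/(2*(-22)*3 + 71888) = -7051/(-132 + 71888) = -7051/71756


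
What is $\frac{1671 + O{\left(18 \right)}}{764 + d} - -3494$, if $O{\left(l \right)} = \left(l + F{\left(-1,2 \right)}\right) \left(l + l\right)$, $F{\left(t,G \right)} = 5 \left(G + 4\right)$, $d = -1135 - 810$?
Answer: $\frac{4123015}{1181} \approx 3491.1$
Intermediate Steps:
$d = -1945$
$F{\left(t,G \right)} = 20 + 5 G$ ($F{\left(t,G \right)} = 5 \left(4 + G\right) = 20 + 5 G$)
$O{\left(l \right)} = 2 l \left(30 + l\right)$ ($O{\left(l \right)} = \left(l + \left(20 + 5 \cdot 2\right)\right) \left(l + l\right) = \left(l + \left(20 + 10\right)\right) 2 l = \left(l + 30\right) 2 l = \left(30 + l\right) 2 l = 2 l \left(30 + l\right)$)
$\frac{1671 + O{\left(18 \right)}}{764 + d} - -3494 = \frac{1671 + 2 \cdot 18 \left(30 + 18\right)}{764 - 1945} - -3494 = \frac{1671 + 2 \cdot 18 \cdot 48}{-1181} + 3494 = \left(1671 + 1728\right) \left(- \frac{1}{1181}\right) + 3494 = 3399 \left(- \frac{1}{1181}\right) + 3494 = - \frac{3399}{1181} + 3494 = \frac{4123015}{1181}$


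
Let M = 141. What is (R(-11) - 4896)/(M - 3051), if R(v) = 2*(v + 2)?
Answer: 819/485 ≈ 1.6887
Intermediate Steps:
R(v) = 4 + 2*v (R(v) = 2*(2 + v) = 4 + 2*v)
(R(-11) - 4896)/(M - 3051) = ((4 + 2*(-11)) - 4896)/(141 - 3051) = ((4 - 22) - 4896)/(-2910) = (-18 - 4896)*(-1/2910) = -4914*(-1/2910) = 819/485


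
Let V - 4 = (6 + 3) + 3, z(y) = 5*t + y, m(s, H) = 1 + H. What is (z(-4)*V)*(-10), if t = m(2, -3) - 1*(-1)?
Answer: 1440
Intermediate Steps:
t = -1 (t = (1 - 3) - 1*(-1) = -2 + 1 = -1)
z(y) = -5 + y (z(y) = 5*(-1) + y = -5 + y)
V = 16 (V = 4 + ((6 + 3) + 3) = 4 + (9 + 3) = 4 + 12 = 16)
(z(-4)*V)*(-10) = ((-5 - 4)*16)*(-10) = -9*16*(-10) = -144*(-10) = 1440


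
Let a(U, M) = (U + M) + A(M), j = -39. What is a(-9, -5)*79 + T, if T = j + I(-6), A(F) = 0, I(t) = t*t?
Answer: -1109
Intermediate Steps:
I(t) = t²
a(U, M) = M + U (a(U, M) = (U + M) + 0 = (M + U) + 0 = M + U)
T = -3 (T = -39 + (-6)² = -39 + 36 = -3)
a(-9, -5)*79 + T = (-5 - 9)*79 - 3 = -14*79 - 3 = -1106 - 3 = -1109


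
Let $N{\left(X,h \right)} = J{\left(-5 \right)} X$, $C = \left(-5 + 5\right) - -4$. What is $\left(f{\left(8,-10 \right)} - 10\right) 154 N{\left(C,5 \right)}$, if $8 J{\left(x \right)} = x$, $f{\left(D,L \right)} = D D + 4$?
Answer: $-22330$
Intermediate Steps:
$f{\left(D,L \right)} = 4 + D^{2}$ ($f{\left(D,L \right)} = D^{2} + 4 = 4 + D^{2}$)
$J{\left(x \right)} = \frac{x}{8}$
$C = 4$ ($C = 0 + 4 = 4$)
$N{\left(X,h \right)} = - \frac{5 X}{8}$ ($N{\left(X,h \right)} = \frac{1}{8} \left(-5\right) X = - \frac{5 X}{8}$)
$\left(f{\left(8,-10 \right)} - 10\right) 154 N{\left(C,5 \right)} = \left(\left(4 + 8^{2}\right) - 10\right) 154 \left(\left(- \frac{5}{8}\right) 4\right) = \left(\left(4 + 64\right) - 10\right) 154 \left(- \frac{5}{2}\right) = \left(68 - 10\right) 154 \left(- \frac{5}{2}\right) = 58 \cdot 154 \left(- \frac{5}{2}\right) = 8932 \left(- \frac{5}{2}\right) = -22330$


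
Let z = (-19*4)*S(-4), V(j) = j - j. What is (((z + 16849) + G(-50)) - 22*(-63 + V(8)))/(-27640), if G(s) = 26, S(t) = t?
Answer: -3713/5528 ≈ -0.67167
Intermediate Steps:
V(j) = 0
z = 304 (z = -19*4*(-4) = -76*(-4) = 304)
(((z + 16849) + G(-50)) - 22*(-63 + V(8)))/(-27640) = (((304 + 16849) + 26) - 22*(-63 + 0))/(-27640) = ((17153 + 26) - 22*(-63))*(-1/27640) = (17179 + 1386)*(-1/27640) = 18565*(-1/27640) = -3713/5528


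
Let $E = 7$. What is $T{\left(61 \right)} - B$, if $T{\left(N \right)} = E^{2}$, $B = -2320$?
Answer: $2369$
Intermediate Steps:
$T{\left(N \right)} = 49$ ($T{\left(N \right)} = 7^{2} = 49$)
$T{\left(61 \right)} - B = 49 - -2320 = 49 + 2320 = 2369$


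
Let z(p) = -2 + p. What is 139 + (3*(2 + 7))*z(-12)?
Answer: -239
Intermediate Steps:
139 + (3*(2 + 7))*z(-12) = 139 + (3*(2 + 7))*(-2 - 12) = 139 + (3*9)*(-14) = 139 + 27*(-14) = 139 - 378 = -239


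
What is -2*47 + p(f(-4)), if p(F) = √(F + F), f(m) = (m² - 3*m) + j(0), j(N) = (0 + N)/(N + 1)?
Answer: -94 + 2*√14 ≈ -86.517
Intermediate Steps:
j(N) = N/(1 + N)
f(m) = m² - 3*m (f(m) = (m² - 3*m) + 0/(1 + 0) = (m² - 3*m) + 0/1 = (m² - 3*m) + 0*1 = (m² - 3*m) + 0 = m² - 3*m)
p(F) = √2*√F (p(F) = √(2*F) = √2*√F)
-2*47 + p(f(-4)) = -2*47 + √2*√(-4*(-3 - 4)) = -94 + √2*√(-4*(-7)) = -94 + √2*√28 = -94 + √2*(2*√7) = -94 + 2*√14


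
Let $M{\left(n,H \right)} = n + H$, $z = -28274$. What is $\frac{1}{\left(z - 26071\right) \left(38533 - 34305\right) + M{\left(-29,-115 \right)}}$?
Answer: $- \frac{1}{229770804} \approx -4.3522 \cdot 10^{-9}$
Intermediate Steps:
$M{\left(n,H \right)} = H + n$
$\frac{1}{\left(z - 26071\right) \left(38533 - 34305\right) + M{\left(-29,-115 \right)}} = \frac{1}{\left(-28274 - 26071\right) \left(38533 - 34305\right) - 144} = \frac{1}{\left(-54345\right) 4228 - 144} = \frac{1}{-229770660 - 144} = \frac{1}{-229770804} = - \frac{1}{229770804}$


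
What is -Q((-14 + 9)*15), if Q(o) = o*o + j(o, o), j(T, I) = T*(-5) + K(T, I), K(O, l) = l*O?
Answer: -11625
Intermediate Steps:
K(O, l) = O*l
j(T, I) = -5*T + I*T (j(T, I) = T*(-5) + T*I = -5*T + I*T)
Q(o) = o² + o*(-5 + o) (Q(o) = o*o + o*(-5 + o) = o² + o*(-5 + o))
-Q((-14 + 9)*15) = -(-14 + 9)*15*(-5 + 2*((-14 + 9)*15)) = -(-5*15)*(-5 + 2*(-5*15)) = -(-75)*(-5 + 2*(-75)) = -(-75)*(-5 - 150) = -(-75)*(-155) = -1*11625 = -11625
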